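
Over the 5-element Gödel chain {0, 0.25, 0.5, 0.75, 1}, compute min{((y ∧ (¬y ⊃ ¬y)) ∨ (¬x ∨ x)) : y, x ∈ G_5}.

The minimum is attained at y = 0, x = 0.25:
  ¬y: Gödel ¬ of 0 = 1 (operand is 0)
  ¬y: Gödel ¬ of 0 = 1 (operand is 0)
  (¬y ⊃ ¬y): 1 ≤ 1, so result = 1
  (y ∧ (¬y ⊃ ¬y)) = min(0, 1) = 0
  ¬x: Gödel ¬ of 0.25 = 0 (operand ≠ 0)
  (¬x ∨ x) = max(0, 0.25) = 0.25
  ((y ∧ (¬y ⊃ ¬y)) ∨ (¬x ∨ x)) = max(0, 0.25) = 0.25
Checking all 25 assignments confirms none give a value below 0.25.

0.25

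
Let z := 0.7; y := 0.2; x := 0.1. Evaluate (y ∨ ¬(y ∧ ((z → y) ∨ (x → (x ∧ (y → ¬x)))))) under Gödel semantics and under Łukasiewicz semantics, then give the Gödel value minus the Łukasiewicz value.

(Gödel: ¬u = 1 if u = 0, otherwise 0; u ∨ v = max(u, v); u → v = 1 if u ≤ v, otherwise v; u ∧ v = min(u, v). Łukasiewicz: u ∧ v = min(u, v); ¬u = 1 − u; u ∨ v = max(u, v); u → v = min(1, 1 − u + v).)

-0.60

Gödel evaluation:
  (z → y): 0.7 > 0.2, so result = 0.2
  ¬x: Gödel ¬ of 0.1 = 0 (operand ≠ 0)
  (y → ¬x): 0.2 > 0, so result = 0
  (x ∧ (y → ¬x)) = min(0.1, 0) = 0
  (x → (x ∧ (y → ¬x))): 0.1 > 0, so result = 0
  ((z → y) ∨ (x → (x ∧ (y → ¬x)))) = max(0.2, 0) = 0.2
  (y ∧ ((z → y) ∨ (x → (x ∧ (y → ¬x))))) = min(0.2, 0.2) = 0.2
  ¬(y ∧ ((z → y) ∨ (x → (x ∧ (y → ¬x))))): Gödel ¬ of 0.2 = 0 (operand ≠ 0)
  (y ∨ ¬(y ∧ ((z → y) ∨ (x → (x ∧ (y → ¬x)))))) = max(0.2, 0) = 0.2
  Gödel value = 0.2
Łukasiewicz evaluation:
  (z → y): min(1, 1 − 0.7 + 0.2) = 0.5
  ¬x: Łukasiewicz ¬ gives 1 − 0.1 = 0.9
  (y → ¬x): min(1, 1 − 0.2 + 0.9) = 1
  (x ∧ (y → ¬x)) = min(0.1, 1) = 0.1
  (x → (x ∧ (y → ¬x))): min(1, 1 − 0.1 + 0.1) = 1
  ((z → y) ∨ (x → (x ∧ (y → ¬x)))) = max(0.5, 1) = 1
  (y ∧ ((z → y) ∨ (x → (x ∧ (y → ¬x))))) = min(0.2, 1) = 0.2
  ¬(y ∧ ((z → y) ∨ (x → (x ∧ (y → ¬x))))): Łukasiewicz ¬ gives 1 − 0.2 = 0.8
  (y ∨ ¬(y ∧ ((z → y) ∨ (x → (x ∧ (y → ¬x)))))) = max(0.2, 0.8) = 0.8
  Łukasiewicz value = 0.8
Difference: 0.2 − 0.8 = -0.60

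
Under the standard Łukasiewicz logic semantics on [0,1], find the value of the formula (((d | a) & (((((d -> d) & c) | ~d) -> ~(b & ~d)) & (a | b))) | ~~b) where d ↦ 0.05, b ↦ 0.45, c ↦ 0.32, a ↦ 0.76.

(d | a) = max(0.05, 0.76) = 0.76
(d -> d): min(1, 1 − 0.05 + 0.05) = 1
((d -> d) & c) = min(1, 0.32) = 0.32
~d: Łukasiewicz ¬ gives 1 − 0.05 = 0.95
(((d -> d) & c) | ~d) = max(0.32, 0.95) = 0.95
~d: Łukasiewicz ¬ gives 1 − 0.05 = 0.95
(b & ~d) = min(0.45, 0.95) = 0.45
~(b & ~d): Łukasiewicz ¬ gives 1 − 0.45 = 0.55
((((d -> d) & c) | ~d) -> ~(b & ~d)): min(1, 1 − 0.95 + 0.55) = 0.6
(a | b) = max(0.76, 0.45) = 0.76
(((((d -> d) & c) | ~d) -> ~(b & ~d)) & (a | b)) = min(0.6, 0.76) = 0.6
((d | a) & (((((d -> d) & c) | ~d) -> ~(b & ~d)) & (a | b))) = min(0.76, 0.6) = 0.6
~b: Łukasiewicz ¬ gives 1 − 0.45 = 0.55
~~b: Łukasiewicz ¬ gives 1 − 0.55 = 0.45
(((d | a) & (((((d -> d) & c) | ~d) -> ~(b & ~d)) & (a | b))) | ~~b) = max(0.6, 0.45) = 0.6

0.60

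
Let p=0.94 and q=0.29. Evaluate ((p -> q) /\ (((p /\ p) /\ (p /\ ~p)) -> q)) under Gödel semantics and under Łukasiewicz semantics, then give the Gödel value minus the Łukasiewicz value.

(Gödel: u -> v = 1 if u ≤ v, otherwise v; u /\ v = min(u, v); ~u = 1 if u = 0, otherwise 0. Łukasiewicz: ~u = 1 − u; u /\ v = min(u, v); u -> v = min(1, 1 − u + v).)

Gödel evaluation:
  (p -> q): 0.94 > 0.29, so result = 0.29
  (p /\ p) = min(0.94, 0.94) = 0.94
  ~p: Gödel ¬ of 0.94 = 0 (operand ≠ 0)
  (p /\ ~p) = min(0.94, 0) = 0
  ((p /\ p) /\ (p /\ ~p)) = min(0.94, 0) = 0
  (((p /\ p) /\ (p /\ ~p)) -> q): 0 ≤ 0.29, so result = 1
  ((p -> q) /\ (((p /\ p) /\ (p /\ ~p)) -> q)) = min(0.29, 1) = 0.29
  Gödel value = 0.29
Łukasiewicz evaluation:
  (p -> q): min(1, 1 − 0.94 + 0.29) = 0.35
  (p /\ p) = min(0.94, 0.94) = 0.94
  ~p: Łukasiewicz ¬ gives 1 − 0.94 = 0.06
  (p /\ ~p) = min(0.94, 0.06) = 0.06
  ((p /\ p) /\ (p /\ ~p)) = min(0.94, 0.06) = 0.06
  (((p /\ p) /\ (p /\ ~p)) -> q): min(1, 1 − 0.06 + 0.29) = 1
  ((p -> q) /\ (((p /\ p) /\ (p /\ ~p)) -> q)) = min(0.35, 1) = 0.35
  Łukasiewicz value = 0.35
Difference: 0.29 − 0.35 = -0.06

-0.06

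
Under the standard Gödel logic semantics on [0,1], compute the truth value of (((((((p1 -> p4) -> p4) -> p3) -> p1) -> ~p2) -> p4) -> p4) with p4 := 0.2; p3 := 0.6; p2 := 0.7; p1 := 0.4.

(p1 -> p4): 0.4 > 0.2, so result = 0.2
((p1 -> p4) -> p4): 0.2 ≤ 0.2, so result = 1
(((p1 -> p4) -> p4) -> p3): 1 > 0.6, so result = 0.6
((((p1 -> p4) -> p4) -> p3) -> p1): 0.6 > 0.4, so result = 0.4
~p2: Gödel ¬ of 0.7 = 0 (operand ≠ 0)
(((((p1 -> p4) -> p4) -> p3) -> p1) -> ~p2): 0.4 > 0, so result = 0
((((((p1 -> p4) -> p4) -> p3) -> p1) -> ~p2) -> p4): 0 ≤ 0.2, so result = 1
(((((((p1 -> p4) -> p4) -> p3) -> p1) -> ~p2) -> p4) -> p4): 1 > 0.2, so result = 0.2

0.20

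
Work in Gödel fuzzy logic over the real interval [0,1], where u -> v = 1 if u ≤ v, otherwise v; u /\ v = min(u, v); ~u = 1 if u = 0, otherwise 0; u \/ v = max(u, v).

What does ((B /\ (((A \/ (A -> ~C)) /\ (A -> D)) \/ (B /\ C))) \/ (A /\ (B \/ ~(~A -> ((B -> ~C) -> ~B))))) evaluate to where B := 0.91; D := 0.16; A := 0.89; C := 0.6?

0.89

~C: Gödel ¬ of 0.6 = 0 (operand ≠ 0)
(A -> ~C): 0.89 > 0, so result = 0
(A \/ (A -> ~C)) = max(0.89, 0) = 0.89
(A -> D): 0.89 > 0.16, so result = 0.16
((A \/ (A -> ~C)) /\ (A -> D)) = min(0.89, 0.16) = 0.16
(B /\ C) = min(0.91, 0.6) = 0.6
(((A \/ (A -> ~C)) /\ (A -> D)) \/ (B /\ C)) = max(0.16, 0.6) = 0.6
(B /\ (((A \/ (A -> ~C)) /\ (A -> D)) \/ (B /\ C))) = min(0.91, 0.6) = 0.6
~A: Gödel ¬ of 0.89 = 0 (operand ≠ 0)
~C: Gödel ¬ of 0.6 = 0 (operand ≠ 0)
(B -> ~C): 0.91 > 0, so result = 0
~B: Gödel ¬ of 0.91 = 0 (operand ≠ 0)
((B -> ~C) -> ~B): 0 ≤ 0, so result = 1
(~A -> ((B -> ~C) -> ~B)): 0 ≤ 1, so result = 1
~(~A -> ((B -> ~C) -> ~B)): Gödel ¬ of 1 = 0 (operand ≠ 0)
(B \/ ~(~A -> ((B -> ~C) -> ~B))) = max(0.91, 0) = 0.91
(A /\ (B \/ ~(~A -> ((B -> ~C) -> ~B)))) = min(0.89, 0.91) = 0.89
((B /\ (((A \/ (A -> ~C)) /\ (A -> D)) \/ (B /\ C))) \/ (A /\ (B \/ ~(~A -> ((B -> ~C) -> ~B))))) = max(0.6, 0.89) = 0.89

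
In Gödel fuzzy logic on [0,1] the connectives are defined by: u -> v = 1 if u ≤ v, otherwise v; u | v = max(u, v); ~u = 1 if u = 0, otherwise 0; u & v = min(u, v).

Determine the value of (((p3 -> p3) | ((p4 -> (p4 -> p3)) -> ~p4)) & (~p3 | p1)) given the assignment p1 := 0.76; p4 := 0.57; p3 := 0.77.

(p3 -> p3): 0.77 ≤ 0.77, so result = 1
(p4 -> p3): 0.57 ≤ 0.77, so result = 1
(p4 -> (p4 -> p3)): 0.57 ≤ 1, so result = 1
~p4: Gödel ¬ of 0.57 = 0 (operand ≠ 0)
((p4 -> (p4 -> p3)) -> ~p4): 1 > 0, so result = 0
((p3 -> p3) | ((p4 -> (p4 -> p3)) -> ~p4)) = max(1, 0) = 1
~p3: Gödel ¬ of 0.77 = 0 (operand ≠ 0)
(~p3 | p1) = max(0, 0.76) = 0.76
(((p3 -> p3) | ((p4 -> (p4 -> p3)) -> ~p4)) & (~p3 | p1)) = min(1, 0.76) = 0.76

0.76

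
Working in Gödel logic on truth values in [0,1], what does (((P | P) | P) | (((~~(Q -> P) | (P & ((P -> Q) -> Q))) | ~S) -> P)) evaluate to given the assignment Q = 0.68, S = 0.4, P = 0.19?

0.19

(P | P) = max(0.19, 0.19) = 0.19
((P | P) | P) = max(0.19, 0.19) = 0.19
(Q -> P): 0.68 > 0.19, so result = 0.19
~(Q -> P): Gödel ¬ of 0.19 = 0 (operand ≠ 0)
~~(Q -> P): Gödel ¬ of 0 = 1 (operand is 0)
(P -> Q): 0.19 ≤ 0.68, so result = 1
((P -> Q) -> Q): 1 > 0.68, so result = 0.68
(P & ((P -> Q) -> Q)) = min(0.19, 0.68) = 0.19
(~~(Q -> P) | (P & ((P -> Q) -> Q))) = max(1, 0.19) = 1
~S: Gödel ¬ of 0.4 = 0 (operand ≠ 0)
((~~(Q -> P) | (P & ((P -> Q) -> Q))) | ~S) = max(1, 0) = 1
(((~~(Q -> P) | (P & ((P -> Q) -> Q))) | ~S) -> P): 1 > 0.19, so result = 0.19
(((P | P) | P) | (((~~(Q -> P) | (P & ((P -> Q) -> Q))) | ~S) -> P)) = max(0.19, 0.19) = 0.19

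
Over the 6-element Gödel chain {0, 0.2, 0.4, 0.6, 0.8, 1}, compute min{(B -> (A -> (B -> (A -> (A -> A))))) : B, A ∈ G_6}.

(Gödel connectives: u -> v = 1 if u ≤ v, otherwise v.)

Every assignment gives 1. For instance at B = 0, A = 0:
  (A -> A): 0 ≤ 0, so result = 1
  (A -> (A -> A)): 0 ≤ 1, so result = 1
  (B -> (A -> (A -> A))): 0 ≤ 1, so result = 1
  (A -> (B -> (A -> (A -> A)))): 0 ≤ 1, so result = 1
  (B -> (A -> (B -> (A -> (A -> A))))): 0 ≤ 1, so result = 1
All 36 assignments give value 1 — the formula is a G_6-tautology.

1.00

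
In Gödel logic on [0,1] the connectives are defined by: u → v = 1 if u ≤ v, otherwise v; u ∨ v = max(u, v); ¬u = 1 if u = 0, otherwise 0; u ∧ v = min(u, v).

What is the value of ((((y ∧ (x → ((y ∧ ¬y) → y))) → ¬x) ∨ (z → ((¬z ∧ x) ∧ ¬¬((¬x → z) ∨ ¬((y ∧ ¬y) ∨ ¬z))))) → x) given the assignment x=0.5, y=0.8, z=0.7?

1.00

¬y: Gödel ¬ of 0.8 = 0 (operand ≠ 0)
(y ∧ ¬y) = min(0.8, 0) = 0
((y ∧ ¬y) → y): 0 ≤ 0.8, so result = 1
(x → ((y ∧ ¬y) → y)): 0.5 ≤ 1, so result = 1
(y ∧ (x → ((y ∧ ¬y) → y))) = min(0.8, 1) = 0.8
¬x: Gödel ¬ of 0.5 = 0 (operand ≠ 0)
((y ∧ (x → ((y ∧ ¬y) → y))) → ¬x): 0.8 > 0, so result = 0
¬z: Gödel ¬ of 0.7 = 0 (operand ≠ 0)
(¬z ∧ x) = min(0, 0.5) = 0
¬x: Gödel ¬ of 0.5 = 0 (operand ≠ 0)
(¬x → z): 0 ≤ 0.7, so result = 1
¬y: Gödel ¬ of 0.8 = 0 (operand ≠ 0)
(y ∧ ¬y) = min(0.8, 0) = 0
¬z: Gödel ¬ of 0.7 = 0 (operand ≠ 0)
((y ∧ ¬y) ∨ ¬z) = max(0, 0) = 0
¬((y ∧ ¬y) ∨ ¬z): Gödel ¬ of 0 = 1 (operand is 0)
((¬x → z) ∨ ¬((y ∧ ¬y) ∨ ¬z)) = max(1, 1) = 1
¬((¬x → z) ∨ ¬((y ∧ ¬y) ∨ ¬z)): Gödel ¬ of 1 = 0 (operand ≠ 0)
¬¬((¬x → z) ∨ ¬((y ∧ ¬y) ∨ ¬z)): Gödel ¬ of 0 = 1 (operand is 0)
((¬z ∧ x) ∧ ¬¬((¬x → z) ∨ ¬((y ∧ ¬y) ∨ ¬z))) = min(0, 1) = 0
(z → ((¬z ∧ x) ∧ ¬¬((¬x → z) ∨ ¬((y ∧ ¬y) ∨ ¬z)))): 0.7 > 0, so result = 0
(((y ∧ (x → ((y ∧ ¬y) → y))) → ¬x) ∨ (z → ((¬z ∧ x) ∧ ¬¬((¬x → z) ∨ ¬((y ∧ ¬y) ∨ ¬z))))) = max(0, 0) = 0
((((y ∧ (x → ((y ∧ ¬y) → y))) → ¬x) ∨ (z → ((¬z ∧ x) ∧ ¬¬((¬x → z) ∨ ¬((y ∧ ¬y) ∨ ¬z))))) → x): 0 ≤ 0.5, so result = 1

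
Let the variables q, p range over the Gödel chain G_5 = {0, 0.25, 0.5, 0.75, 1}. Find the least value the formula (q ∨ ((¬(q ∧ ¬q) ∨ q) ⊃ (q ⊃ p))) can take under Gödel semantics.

0.25

The minimum is attained at q = 0.25, p = 0:
  ¬q: Gödel ¬ of 0.25 = 0 (operand ≠ 0)
  (q ∧ ¬q) = min(0.25, 0) = 0
  ¬(q ∧ ¬q): Gödel ¬ of 0 = 1 (operand is 0)
  (¬(q ∧ ¬q) ∨ q) = max(1, 0.25) = 1
  (q ⊃ p): 0.25 > 0, so result = 0
  ((¬(q ∧ ¬q) ∨ q) ⊃ (q ⊃ p)): 1 > 0, so result = 0
  (q ∨ ((¬(q ∧ ¬q) ∨ q) ⊃ (q ⊃ p))) = max(0.25, 0) = 0.25
Checking all 25 assignments confirms none give a value below 0.25.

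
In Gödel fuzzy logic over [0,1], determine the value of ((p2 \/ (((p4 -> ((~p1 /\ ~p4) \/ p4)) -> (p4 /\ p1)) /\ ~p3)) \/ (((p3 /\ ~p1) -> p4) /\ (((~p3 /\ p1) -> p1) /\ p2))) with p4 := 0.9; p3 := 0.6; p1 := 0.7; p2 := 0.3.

0.30

~p1: Gödel ¬ of 0.7 = 0 (operand ≠ 0)
~p4: Gödel ¬ of 0.9 = 0 (operand ≠ 0)
(~p1 /\ ~p4) = min(0, 0) = 0
((~p1 /\ ~p4) \/ p4) = max(0, 0.9) = 0.9
(p4 -> ((~p1 /\ ~p4) \/ p4)): 0.9 ≤ 0.9, so result = 1
(p4 /\ p1) = min(0.9, 0.7) = 0.7
((p4 -> ((~p1 /\ ~p4) \/ p4)) -> (p4 /\ p1)): 1 > 0.7, so result = 0.7
~p3: Gödel ¬ of 0.6 = 0 (operand ≠ 0)
(((p4 -> ((~p1 /\ ~p4) \/ p4)) -> (p4 /\ p1)) /\ ~p3) = min(0.7, 0) = 0
(p2 \/ (((p4 -> ((~p1 /\ ~p4) \/ p4)) -> (p4 /\ p1)) /\ ~p3)) = max(0.3, 0) = 0.3
~p1: Gödel ¬ of 0.7 = 0 (operand ≠ 0)
(p3 /\ ~p1) = min(0.6, 0) = 0
((p3 /\ ~p1) -> p4): 0 ≤ 0.9, so result = 1
~p3: Gödel ¬ of 0.6 = 0 (operand ≠ 0)
(~p3 /\ p1) = min(0, 0.7) = 0
((~p3 /\ p1) -> p1): 0 ≤ 0.7, so result = 1
(((~p3 /\ p1) -> p1) /\ p2) = min(1, 0.3) = 0.3
(((p3 /\ ~p1) -> p4) /\ (((~p3 /\ p1) -> p1) /\ p2)) = min(1, 0.3) = 0.3
((p2 \/ (((p4 -> ((~p1 /\ ~p4) \/ p4)) -> (p4 /\ p1)) /\ ~p3)) \/ (((p3 /\ ~p1) -> p4) /\ (((~p3 /\ p1) -> p1) /\ p2))) = max(0.3, 0.3) = 0.3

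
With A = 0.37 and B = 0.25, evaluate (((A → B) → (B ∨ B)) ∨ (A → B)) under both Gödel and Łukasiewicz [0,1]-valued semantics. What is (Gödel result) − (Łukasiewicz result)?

0.12

Gödel evaluation:
  (A → B): 0.37 > 0.25, so result = 0.25
  (B ∨ B) = max(0.25, 0.25) = 0.25
  ((A → B) → (B ∨ B)): 0.25 ≤ 0.25, so result = 1
  (A → B): 0.37 > 0.25, so result = 0.25
  (((A → B) → (B ∨ B)) ∨ (A → B)) = max(1, 0.25) = 1
  Gödel value = 1
Łukasiewicz evaluation:
  (A → B): min(1, 1 − 0.37 + 0.25) = 0.88
  (B ∨ B) = max(0.25, 0.25) = 0.25
  ((A → B) → (B ∨ B)): min(1, 1 − 0.88 + 0.25) = 0.37
  (A → B): min(1, 1 − 0.37 + 0.25) = 0.88
  (((A → B) → (B ∨ B)) ∨ (A → B)) = max(0.37, 0.88) = 0.88
  Łukasiewicz value = 0.88
Difference: 1 − 0.88 = 0.12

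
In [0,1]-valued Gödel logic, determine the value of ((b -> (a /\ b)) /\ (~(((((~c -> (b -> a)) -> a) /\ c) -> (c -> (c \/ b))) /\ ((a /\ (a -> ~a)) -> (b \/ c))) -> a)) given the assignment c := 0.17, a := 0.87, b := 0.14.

(a /\ b) = min(0.87, 0.14) = 0.14
(b -> (a /\ b)): 0.14 ≤ 0.14, so result = 1
~c: Gödel ¬ of 0.17 = 0 (operand ≠ 0)
(b -> a): 0.14 ≤ 0.87, so result = 1
(~c -> (b -> a)): 0 ≤ 1, so result = 1
((~c -> (b -> a)) -> a): 1 > 0.87, so result = 0.87
(((~c -> (b -> a)) -> a) /\ c) = min(0.87, 0.17) = 0.17
(c \/ b) = max(0.17, 0.14) = 0.17
(c -> (c \/ b)): 0.17 ≤ 0.17, so result = 1
((((~c -> (b -> a)) -> a) /\ c) -> (c -> (c \/ b))): 0.17 ≤ 1, so result = 1
~a: Gödel ¬ of 0.87 = 0 (operand ≠ 0)
(a -> ~a): 0.87 > 0, so result = 0
(a /\ (a -> ~a)) = min(0.87, 0) = 0
(b \/ c) = max(0.14, 0.17) = 0.17
((a /\ (a -> ~a)) -> (b \/ c)): 0 ≤ 0.17, so result = 1
(((((~c -> (b -> a)) -> a) /\ c) -> (c -> (c \/ b))) /\ ((a /\ (a -> ~a)) -> (b \/ c))) = min(1, 1) = 1
~(((((~c -> (b -> a)) -> a) /\ c) -> (c -> (c \/ b))) /\ ((a /\ (a -> ~a)) -> (b \/ c))): Gödel ¬ of 1 = 0 (operand ≠ 0)
(~(((((~c -> (b -> a)) -> a) /\ c) -> (c -> (c \/ b))) /\ ((a /\ (a -> ~a)) -> (b \/ c))) -> a): 0 ≤ 0.87, so result = 1
((b -> (a /\ b)) /\ (~(((((~c -> (b -> a)) -> a) /\ c) -> (c -> (c \/ b))) /\ ((a /\ (a -> ~a)) -> (b \/ c))) -> a)) = min(1, 1) = 1

1.00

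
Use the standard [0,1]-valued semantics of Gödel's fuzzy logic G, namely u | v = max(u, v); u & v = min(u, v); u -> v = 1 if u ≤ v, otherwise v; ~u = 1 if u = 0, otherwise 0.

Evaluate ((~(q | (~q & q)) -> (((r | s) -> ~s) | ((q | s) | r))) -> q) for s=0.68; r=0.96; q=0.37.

~q: Gödel ¬ of 0.37 = 0 (operand ≠ 0)
(~q & q) = min(0, 0.37) = 0
(q | (~q & q)) = max(0.37, 0) = 0.37
~(q | (~q & q)): Gödel ¬ of 0.37 = 0 (operand ≠ 0)
(r | s) = max(0.96, 0.68) = 0.96
~s: Gödel ¬ of 0.68 = 0 (operand ≠ 0)
((r | s) -> ~s): 0.96 > 0, so result = 0
(q | s) = max(0.37, 0.68) = 0.68
((q | s) | r) = max(0.68, 0.96) = 0.96
(((r | s) -> ~s) | ((q | s) | r)) = max(0, 0.96) = 0.96
(~(q | (~q & q)) -> (((r | s) -> ~s) | ((q | s) | r))): 0 ≤ 0.96, so result = 1
((~(q | (~q & q)) -> (((r | s) -> ~s) | ((q | s) | r))) -> q): 1 > 0.37, so result = 0.37

0.37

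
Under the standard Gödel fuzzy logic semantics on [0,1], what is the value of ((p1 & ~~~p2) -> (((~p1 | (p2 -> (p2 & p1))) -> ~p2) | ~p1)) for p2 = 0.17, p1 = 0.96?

1.00

~p2: Gödel ¬ of 0.17 = 0 (operand ≠ 0)
~~p2: Gödel ¬ of 0 = 1 (operand is 0)
~~~p2: Gödel ¬ of 1 = 0 (operand ≠ 0)
(p1 & ~~~p2) = min(0.96, 0) = 0
~p1: Gödel ¬ of 0.96 = 0 (operand ≠ 0)
(p2 & p1) = min(0.17, 0.96) = 0.17
(p2 -> (p2 & p1)): 0.17 ≤ 0.17, so result = 1
(~p1 | (p2 -> (p2 & p1))) = max(0, 1) = 1
~p2: Gödel ¬ of 0.17 = 0 (operand ≠ 0)
((~p1 | (p2 -> (p2 & p1))) -> ~p2): 1 > 0, so result = 0
~p1: Gödel ¬ of 0.96 = 0 (operand ≠ 0)
(((~p1 | (p2 -> (p2 & p1))) -> ~p2) | ~p1) = max(0, 0) = 0
((p1 & ~~~p2) -> (((~p1 | (p2 -> (p2 & p1))) -> ~p2) | ~p1)): 0 ≤ 0, so result = 1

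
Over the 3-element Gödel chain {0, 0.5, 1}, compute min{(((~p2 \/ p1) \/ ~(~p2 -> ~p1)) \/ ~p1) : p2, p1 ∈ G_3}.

0.50

The minimum is attained at p2 = 0.5, p1 = 0.5:
  ~p2: Gödel ¬ of 0.5 = 0 (operand ≠ 0)
  (~p2 \/ p1) = max(0, 0.5) = 0.5
  ~p2: Gödel ¬ of 0.5 = 0 (operand ≠ 0)
  ~p1: Gödel ¬ of 0.5 = 0 (operand ≠ 0)
  (~p2 -> ~p1): 0 ≤ 0, so result = 1
  ~(~p2 -> ~p1): Gödel ¬ of 1 = 0 (operand ≠ 0)
  ((~p2 \/ p1) \/ ~(~p2 -> ~p1)) = max(0.5, 0) = 0.5
  ~p1: Gödel ¬ of 0.5 = 0 (operand ≠ 0)
  (((~p2 \/ p1) \/ ~(~p2 -> ~p1)) \/ ~p1) = max(0.5, 0) = 0.5
Checking all 9 assignments confirms none give a value below 0.50.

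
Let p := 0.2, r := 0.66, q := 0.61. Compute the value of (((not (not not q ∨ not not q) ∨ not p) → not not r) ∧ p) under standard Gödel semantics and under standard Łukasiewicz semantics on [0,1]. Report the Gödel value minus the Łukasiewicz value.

Gödel evaluation:
  not q: Gödel ¬ of 0.61 = 0 (operand ≠ 0)
  not not q: Gödel ¬ of 0 = 1 (operand is 0)
  not q: Gödel ¬ of 0.61 = 0 (operand ≠ 0)
  not not q: Gödel ¬ of 0 = 1 (operand is 0)
  (not not q ∨ not not q) = max(1, 1) = 1
  not (not not q ∨ not not q): Gödel ¬ of 1 = 0 (operand ≠ 0)
  not p: Gödel ¬ of 0.2 = 0 (operand ≠ 0)
  (not (not not q ∨ not not q) ∨ not p) = max(0, 0) = 0
  not r: Gödel ¬ of 0.66 = 0 (operand ≠ 0)
  not not r: Gödel ¬ of 0 = 1 (operand is 0)
  ((not (not not q ∨ not not q) ∨ not p) → not not r): 0 ≤ 1, so result = 1
  (((not (not not q ∨ not not q) ∨ not p) → not not r) ∧ p) = min(1, 0.2) = 0.2
  Gödel value = 0.2
Łukasiewicz evaluation:
  not q: Łukasiewicz ¬ gives 1 − 0.61 = 0.39
  not not q: Łukasiewicz ¬ gives 1 − 0.39 = 0.61
  not q: Łukasiewicz ¬ gives 1 − 0.61 = 0.39
  not not q: Łukasiewicz ¬ gives 1 − 0.39 = 0.61
  (not not q ∨ not not q) = max(0.61, 0.61) = 0.61
  not (not not q ∨ not not q): Łukasiewicz ¬ gives 1 − 0.61 = 0.39
  not p: Łukasiewicz ¬ gives 1 − 0.2 = 0.8
  (not (not not q ∨ not not q) ∨ not p) = max(0.39, 0.8) = 0.8
  not r: Łukasiewicz ¬ gives 1 − 0.66 = 0.34
  not not r: Łukasiewicz ¬ gives 1 − 0.34 = 0.66
  ((not (not not q ∨ not not q) ∨ not p) → not not r): min(1, 1 − 0.8 + 0.66) = 0.86
  (((not (not not q ∨ not not q) ∨ not p) → not not r) ∧ p) = min(0.86, 0.2) = 0.2
  Łukasiewicz value = 0.2
Difference: 0.2 − 0.2 = 0.00

0.00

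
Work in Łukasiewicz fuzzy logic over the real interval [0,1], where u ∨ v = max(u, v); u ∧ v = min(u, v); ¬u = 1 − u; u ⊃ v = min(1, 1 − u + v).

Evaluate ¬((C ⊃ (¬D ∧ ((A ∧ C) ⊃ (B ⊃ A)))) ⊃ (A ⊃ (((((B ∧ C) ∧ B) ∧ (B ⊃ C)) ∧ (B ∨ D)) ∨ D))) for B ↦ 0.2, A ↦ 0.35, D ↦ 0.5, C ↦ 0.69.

0.00

¬D: Łukasiewicz ¬ gives 1 − 0.5 = 0.5
(A ∧ C) = min(0.35, 0.69) = 0.35
(B ⊃ A): min(1, 1 − 0.2 + 0.35) = 1
((A ∧ C) ⊃ (B ⊃ A)): min(1, 1 − 0.35 + 1) = 1
(¬D ∧ ((A ∧ C) ⊃ (B ⊃ A))) = min(0.5, 1) = 0.5
(C ⊃ (¬D ∧ ((A ∧ C) ⊃ (B ⊃ A)))): min(1, 1 − 0.69 + 0.5) = 0.81
(B ∧ C) = min(0.2, 0.69) = 0.2
((B ∧ C) ∧ B) = min(0.2, 0.2) = 0.2
(B ⊃ C): min(1, 1 − 0.2 + 0.69) = 1
(((B ∧ C) ∧ B) ∧ (B ⊃ C)) = min(0.2, 1) = 0.2
(B ∨ D) = max(0.2, 0.5) = 0.5
((((B ∧ C) ∧ B) ∧ (B ⊃ C)) ∧ (B ∨ D)) = min(0.2, 0.5) = 0.2
(((((B ∧ C) ∧ B) ∧ (B ⊃ C)) ∧ (B ∨ D)) ∨ D) = max(0.2, 0.5) = 0.5
(A ⊃ (((((B ∧ C) ∧ B) ∧ (B ⊃ C)) ∧ (B ∨ D)) ∨ D)): min(1, 1 − 0.35 + 0.5) = 1
((C ⊃ (¬D ∧ ((A ∧ C) ⊃ (B ⊃ A)))) ⊃ (A ⊃ (((((B ∧ C) ∧ B) ∧ (B ⊃ C)) ∧ (B ∨ D)) ∨ D))): min(1, 1 − 0.81 + 1) = 1
¬((C ⊃ (¬D ∧ ((A ∧ C) ⊃ (B ⊃ A)))) ⊃ (A ⊃ (((((B ∧ C) ∧ B) ∧ (B ⊃ C)) ∧ (B ∨ D)) ∨ D))): Łukasiewicz ¬ gives 1 − 1 = 0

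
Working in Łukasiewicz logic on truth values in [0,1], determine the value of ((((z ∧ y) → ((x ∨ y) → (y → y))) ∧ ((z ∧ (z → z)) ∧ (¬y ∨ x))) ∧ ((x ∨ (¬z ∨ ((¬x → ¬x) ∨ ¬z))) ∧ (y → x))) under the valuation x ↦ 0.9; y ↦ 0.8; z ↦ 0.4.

(z ∧ y) = min(0.4, 0.8) = 0.4
(x ∨ y) = max(0.9, 0.8) = 0.9
(y → y): min(1, 1 − 0.8 + 0.8) = 1
((x ∨ y) → (y → y)): min(1, 1 − 0.9 + 1) = 1
((z ∧ y) → ((x ∨ y) → (y → y))): min(1, 1 − 0.4 + 1) = 1
(z → z): min(1, 1 − 0.4 + 0.4) = 1
(z ∧ (z → z)) = min(0.4, 1) = 0.4
¬y: Łukasiewicz ¬ gives 1 − 0.8 = 0.2
(¬y ∨ x) = max(0.2, 0.9) = 0.9
((z ∧ (z → z)) ∧ (¬y ∨ x)) = min(0.4, 0.9) = 0.4
(((z ∧ y) → ((x ∨ y) → (y → y))) ∧ ((z ∧ (z → z)) ∧ (¬y ∨ x))) = min(1, 0.4) = 0.4
¬z: Łukasiewicz ¬ gives 1 − 0.4 = 0.6
¬x: Łukasiewicz ¬ gives 1 − 0.9 = 0.1
¬x: Łukasiewicz ¬ gives 1 − 0.9 = 0.1
(¬x → ¬x): min(1, 1 − 0.1 + 0.1) = 1
¬z: Łukasiewicz ¬ gives 1 − 0.4 = 0.6
((¬x → ¬x) ∨ ¬z) = max(1, 0.6) = 1
(¬z ∨ ((¬x → ¬x) ∨ ¬z)) = max(0.6, 1) = 1
(x ∨ (¬z ∨ ((¬x → ¬x) ∨ ¬z))) = max(0.9, 1) = 1
(y → x): min(1, 1 − 0.8 + 0.9) = 1
((x ∨ (¬z ∨ ((¬x → ¬x) ∨ ¬z))) ∧ (y → x)) = min(1, 1) = 1
((((z ∧ y) → ((x ∨ y) → (y → y))) ∧ ((z ∧ (z → z)) ∧ (¬y ∨ x))) ∧ ((x ∨ (¬z ∨ ((¬x → ¬x) ∨ ¬z))) ∧ (y → x))) = min(0.4, 1) = 0.4

0.40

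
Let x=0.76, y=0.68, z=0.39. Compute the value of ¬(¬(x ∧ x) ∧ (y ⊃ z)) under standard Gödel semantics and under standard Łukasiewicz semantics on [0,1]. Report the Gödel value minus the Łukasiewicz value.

0.24

Gödel evaluation:
  (x ∧ x) = min(0.76, 0.76) = 0.76
  ¬(x ∧ x): Gödel ¬ of 0.76 = 0 (operand ≠ 0)
  (y ⊃ z): 0.68 > 0.39, so result = 0.39
  (¬(x ∧ x) ∧ (y ⊃ z)) = min(0, 0.39) = 0
  ¬(¬(x ∧ x) ∧ (y ⊃ z)): Gödel ¬ of 0 = 1 (operand is 0)
  Gödel value = 1
Łukasiewicz evaluation:
  (x ∧ x) = min(0.76, 0.76) = 0.76
  ¬(x ∧ x): Łukasiewicz ¬ gives 1 − 0.76 = 0.24
  (y ⊃ z): min(1, 1 − 0.68 + 0.39) = 0.71
  (¬(x ∧ x) ∧ (y ⊃ z)) = min(0.24, 0.71) = 0.24
  ¬(¬(x ∧ x) ∧ (y ⊃ z)): Łukasiewicz ¬ gives 1 − 0.24 = 0.76
  Łukasiewicz value = 0.76
Difference: 1 − 0.76 = 0.24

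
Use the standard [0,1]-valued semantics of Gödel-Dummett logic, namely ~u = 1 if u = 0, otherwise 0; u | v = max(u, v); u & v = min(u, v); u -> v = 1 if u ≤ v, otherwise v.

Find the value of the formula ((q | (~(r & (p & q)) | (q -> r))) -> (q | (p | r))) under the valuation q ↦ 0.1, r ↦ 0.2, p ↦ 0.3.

0.30

(p & q) = min(0.3, 0.1) = 0.1
(r & (p & q)) = min(0.2, 0.1) = 0.1
~(r & (p & q)): Gödel ¬ of 0.1 = 0 (operand ≠ 0)
(q -> r): 0.1 ≤ 0.2, so result = 1
(~(r & (p & q)) | (q -> r)) = max(0, 1) = 1
(q | (~(r & (p & q)) | (q -> r))) = max(0.1, 1) = 1
(p | r) = max(0.3, 0.2) = 0.3
(q | (p | r)) = max(0.1, 0.3) = 0.3
((q | (~(r & (p & q)) | (q -> r))) -> (q | (p | r))): 1 > 0.3, so result = 0.3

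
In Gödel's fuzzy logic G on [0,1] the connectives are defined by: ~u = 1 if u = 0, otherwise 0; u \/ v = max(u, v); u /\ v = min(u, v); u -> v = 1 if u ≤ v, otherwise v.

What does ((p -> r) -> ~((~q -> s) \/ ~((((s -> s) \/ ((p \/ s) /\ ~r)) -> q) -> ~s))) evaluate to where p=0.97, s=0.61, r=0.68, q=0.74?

(p -> r): 0.97 > 0.68, so result = 0.68
~q: Gödel ¬ of 0.74 = 0 (operand ≠ 0)
(~q -> s): 0 ≤ 0.61, so result = 1
(s -> s): 0.61 ≤ 0.61, so result = 1
(p \/ s) = max(0.97, 0.61) = 0.97
~r: Gödel ¬ of 0.68 = 0 (operand ≠ 0)
((p \/ s) /\ ~r) = min(0.97, 0) = 0
((s -> s) \/ ((p \/ s) /\ ~r)) = max(1, 0) = 1
(((s -> s) \/ ((p \/ s) /\ ~r)) -> q): 1 > 0.74, so result = 0.74
~s: Gödel ¬ of 0.61 = 0 (operand ≠ 0)
((((s -> s) \/ ((p \/ s) /\ ~r)) -> q) -> ~s): 0.74 > 0, so result = 0
~((((s -> s) \/ ((p \/ s) /\ ~r)) -> q) -> ~s): Gödel ¬ of 0 = 1 (operand is 0)
((~q -> s) \/ ~((((s -> s) \/ ((p \/ s) /\ ~r)) -> q) -> ~s)) = max(1, 1) = 1
~((~q -> s) \/ ~((((s -> s) \/ ((p \/ s) /\ ~r)) -> q) -> ~s)): Gödel ¬ of 1 = 0 (operand ≠ 0)
((p -> r) -> ~((~q -> s) \/ ~((((s -> s) \/ ((p \/ s) /\ ~r)) -> q) -> ~s))): 0.68 > 0, so result = 0

0.00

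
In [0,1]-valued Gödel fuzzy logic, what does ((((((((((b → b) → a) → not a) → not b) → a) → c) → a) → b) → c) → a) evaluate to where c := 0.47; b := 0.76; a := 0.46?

0.46

(b → b): 0.76 ≤ 0.76, so result = 1
((b → b) → a): 1 > 0.46, so result = 0.46
not a: Gödel ¬ of 0.46 = 0 (operand ≠ 0)
(((b → b) → a) → not a): 0.46 > 0, so result = 0
not b: Gödel ¬ of 0.76 = 0 (operand ≠ 0)
((((b → b) → a) → not a) → not b): 0 ≤ 0, so result = 1
(((((b → b) → a) → not a) → not b) → a): 1 > 0.46, so result = 0.46
((((((b → b) → a) → not a) → not b) → a) → c): 0.46 ≤ 0.47, so result = 1
(((((((b → b) → a) → not a) → not b) → a) → c) → a): 1 > 0.46, so result = 0.46
((((((((b → b) → a) → not a) → not b) → a) → c) → a) → b): 0.46 ≤ 0.76, so result = 1
(((((((((b → b) → a) → not a) → not b) → a) → c) → a) → b) → c): 1 > 0.47, so result = 0.47
((((((((((b → b) → a) → not a) → not b) → a) → c) → a) → b) → c) → a): 0.47 > 0.46, so result = 0.46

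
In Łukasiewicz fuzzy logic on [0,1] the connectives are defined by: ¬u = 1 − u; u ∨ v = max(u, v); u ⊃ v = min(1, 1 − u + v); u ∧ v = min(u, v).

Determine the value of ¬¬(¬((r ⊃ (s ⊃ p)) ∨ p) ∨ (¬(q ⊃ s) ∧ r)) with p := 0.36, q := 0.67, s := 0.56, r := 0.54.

0.11

(s ⊃ p): min(1, 1 − 0.56 + 0.36) = 0.8
(r ⊃ (s ⊃ p)): min(1, 1 − 0.54 + 0.8) = 1
((r ⊃ (s ⊃ p)) ∨ p) = max(1, 0.36) = 1
¬((r ⊃ (s ⊃ p)) ∨ p): Łukasiewicz ¬ gives 1 − 1 = 0
(q ⊃ s): min(1, 1 − 0.67 + 0.56) = 0.89
¬(q ⊃ s): Łukasiewicz ¬ gives 1 − 0.89 = 0.11
(¬(q ⊃ s) ∧ r) = min(0.11, 0.54) = 0.11
(¬((r ⊃ (s ⊃ p)) ∨ p) ∨ (¬(q ⊃ s) ∧ r)) = max(0, 0.11) = 0.11
¬(¬((r ⊃ (s ⊃ p)) ∨ p) ∨ (¬(q ⊃ s) ∧ r)): Łukasiewicz ¬ gives 1 − 0.11 = 0.89
¬¬(¬((r ⊃ (s ⊃ p)) ∨ p) ∨ (¬(q ⊃ s) ∧ r)): Łukasiewicz ¬ gives 1 − 0.89 = 0.11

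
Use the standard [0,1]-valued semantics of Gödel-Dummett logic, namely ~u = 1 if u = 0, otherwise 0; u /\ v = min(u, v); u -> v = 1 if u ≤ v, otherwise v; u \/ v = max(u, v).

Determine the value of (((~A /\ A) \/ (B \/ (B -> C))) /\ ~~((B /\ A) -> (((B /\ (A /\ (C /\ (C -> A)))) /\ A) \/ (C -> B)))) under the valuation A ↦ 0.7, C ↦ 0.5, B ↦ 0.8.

0.80

~A: Gödel ¬ of 0.7 = 0 (operand ≠ 0)
(~A /\ A) = min(0, 0.7) = 0
(B -> C): 0.8 > 0.5, so result = 0.5
(B \/ (B -> C)) = max(0.8, 0.5) = 0.8
((~A /\ A) \/ (B \/ (B -> C))) = max(0, 0.8) = 0.8
(B /\ A) = min(0.8, 0.7) = 0.7
(C -> A): 0.5 ≤ 0.7, so result = 1
(C /\ (C -> A)) = min(0.5, 1) = 0.5
(A /\ (C /\ (C -> A))) = min(0.7, 0.5) = 0.5
(B /\ (A /\ (C /\ (C -> A)))) = min(0.8, 0.5) = 0.5
((B /\ (A /\ (C /\ (C -> A)))) /\ A) = min(0.5, 0.7) = 0.5
(C -> B): 0.5 ≤ 0.8, so result = 1
(((B /\ (A /\ (C /\ (C -> A)))) /\ A) \/ (C -> B)) = max(0.5, 1) = 1
((B /\ A) -> (((B /\ (A /\ (C /\ (C -> A)))) /\ A) \/ (C -> B))): 0.7 ≤ 1, so result = 1
~((B /\ A) -> (((B /\ (A /\ (C /\ (C -> A)))) /\ A) \/ (C -> B))): Gödel ¬ of 1 = 0 (operand ≠ 0)
~~((B /\ A) -> (((B /\ (A /\ (C /\ (C -> A)))) /\ A) \/ (C -> B))): Gödel ¬ of 0 = 1 (operand is 0)
(((~A /\ A) \/ (B \/ (B -> C))) /\ ~~((B /\ A) -> (((B /\ (A /\ (C /\ (C -> A)))) /\ A) \/ (C -> B)))) = min(0.8, 1) = 0.8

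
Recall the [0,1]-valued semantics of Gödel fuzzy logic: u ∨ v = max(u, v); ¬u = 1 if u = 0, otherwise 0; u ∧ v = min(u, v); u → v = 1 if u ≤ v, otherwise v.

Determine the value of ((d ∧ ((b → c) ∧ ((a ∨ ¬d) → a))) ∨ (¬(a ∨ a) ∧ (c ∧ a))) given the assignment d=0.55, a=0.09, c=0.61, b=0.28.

(b → c): 0.28 ≤ 0.61, so result = 1
¬d: Gödel ¬ of 0.55 = 0 (operand ≠ 0)
(a ∨ ¬d) = max(0.09, 0) = 0.09
((a ∨ ¬d) → a): 0.09 ≤ 0.09, so result = 1
((b → c) ∧ ((a ∨ ¬d) → a)) = min(1, 1) = 1
(d ∧ ((b → c) ∧ ((a ∨ ¬d) → a))) = min(0.55, 1) = 0.55
(a ∨ a) = max(0.09, 0.09) = 0.09
¬(a ∨ a): Gödel ¬ of 0.09 = 0 (operand ≠ 0)
(c ∧ a) = min(0.61, 0.09) = 0.09
(¬(a ∨ a) ∧ (c ∧ a)) = min(0, 0.09) = 0
((d ∧ ((b → c) ∧ ((a ∨ ¬d) → a))) ∨ (¬(a ∨ a) ∧ (c ∧ a))) = max(0.55, 0) = 0.55

0.55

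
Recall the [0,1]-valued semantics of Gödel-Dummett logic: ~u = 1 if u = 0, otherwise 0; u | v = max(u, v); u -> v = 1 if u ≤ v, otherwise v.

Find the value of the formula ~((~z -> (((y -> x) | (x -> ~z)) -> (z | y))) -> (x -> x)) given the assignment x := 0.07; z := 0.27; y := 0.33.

~z: Gödel ¬ of 0.27 = 0 (operand ≠ 0)
(y -> x): 0.33 > 0.07, so result = 0.07
~z: Gödel ¬ of 0.27 = 0 (operand ≠ 0)
(x -> ~z): 0.07 > 0, so result = 0
((y -> x) | (x -> ~z)) = max(0.07, 0) = 0.07
(z | y) = max(0.27, 0.33) = 0.33
(((y -> x) | (x -> ~z)) -> (z | y)): 0.07 ≤ 0.33, so result = 1
(~z -> (((y -> x) | (x -> ~z)) -> (z | y))): 0 ≤ 1, so result = 1
(x -> x): 0.07 ≤ 0.07, so result = 1
((~z -> (((y -> x) | (x -> ~z)) -> (z | y))) -> (x -> x)): 1 ≤ 1, so result = 1
~((~z -> (((y -> x) | (x -> ~z)) -> (z | y))) -> (x -> x)): Gödel ¬ of 1 = 0 (operand ≠ 0)

0.00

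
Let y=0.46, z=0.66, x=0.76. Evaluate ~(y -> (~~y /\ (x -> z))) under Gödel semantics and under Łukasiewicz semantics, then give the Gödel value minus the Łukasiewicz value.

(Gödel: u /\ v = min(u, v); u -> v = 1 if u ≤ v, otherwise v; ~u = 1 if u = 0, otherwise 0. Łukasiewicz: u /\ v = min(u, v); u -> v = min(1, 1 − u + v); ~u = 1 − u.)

0.00

Gödel evaluation:
  ~y: Gödel ¬ of 0.46 = 0 (operand ≠ 0)
  ~~y: Gödel ¬ of 0 = 1 (operand is 0)
  (x -> z): 0.76 > 0.66, so result = 0.66
  (~~y /\ (x -> z)) = min(1, 0.66) = 0.66
  (y -> (~~y /\ (x -> z))): 0.46 ≤ 0.66, so result = 1
  ~(y -> (~~y /\ (x -> z))): Gödel ¬ of 1 = 0 (operand ≠ 0)
  Gödel value = 0
Łukasiewicz evaluation:
  ~y: Łukasiewicz ¬ gives 1 − 0.46 = 0.54
  ~~y: Łukasiewicz ¬ gives 1 − 0.54 = 0.46
  (x -> z): min(1, 1 − 0.76 + 0.66) = 0.9
  (~~y /\ (x -> z)) = min(0.46, 0.9) = 0.46
  (y -> (~~y /\ (x -> z))): min(1, 1 − 0.46 + 0.46) = 1
  ~(y -> (~~y /\ (x -> z))): Łukasiewicz ¬ gives 1 − 1 = 0
  Łukasiewicz value = 0
Difference: 0 − 0 = 0.00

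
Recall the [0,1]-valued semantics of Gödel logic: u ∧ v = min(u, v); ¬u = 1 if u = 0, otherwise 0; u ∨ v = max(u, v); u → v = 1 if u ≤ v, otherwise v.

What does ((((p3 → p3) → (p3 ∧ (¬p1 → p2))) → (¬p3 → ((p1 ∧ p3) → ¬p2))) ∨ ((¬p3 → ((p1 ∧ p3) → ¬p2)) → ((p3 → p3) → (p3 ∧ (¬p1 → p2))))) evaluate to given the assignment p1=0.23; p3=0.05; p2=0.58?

(p3 → p3): 0.05 ≤ 0.05, so result = 1
¬p1: Gödel ¬ of 0.23 = 0 (operand ≠ 0)
(¬p1 → p2): 0 ≤ 0.58, so result = 1
(p3 ∧ (¬p1 → p2)) = min(0.05, 1) = 0.05
((p3 → p3) → (p3 ∧ (¬p1 → p2))): 1 > 0.05, so result = 0.05
¬p3: Gödel ¬ of 0.05 = 0 (operand ≠ 0)
(p1 ∧ p3) = min(0.23, 0.05) = 0.05
¬p2: Gödel ¬ of 0.58 = 0 (operand ≠ 0)
((p1 ∧ p3) → ¬p2): 0.05 > 0, so result = 0
(¬p3 → ((p1 ∧ p3) → ¬p2)): 0 ≤ 0, so result = 1
(((p3 → p3) → (p3 ∧ (¬p1 → p2))) → (¬p3 → ((p1 ∧ p3) → ¬p2))): 0.05 ≤ 1, so result = 1
¬p3: Gödel ¬ of 0.05 = 0 (operand ≠ 0)
(p1 ∧ p3) = min(0.23, 0.05) = 0.05
¬p2: Gödel ¬ of 0.58 = 0 (operand ≠ 0)
((p1 ∧ p3) → ¬p2): 0.05 > 0, so result = 0
(¬p3 → ((p1 ∧ p3) → ¬p2)): 0 ≤ 0, so result = 1
(p3 → p3): 0.05 ≤ 0.05, so result = 1
¬p1: Gödel ¬ of 0.23 = 0 (operand ≠ 0)
(¬p1 → p2): 0 ≤ 0.58, so result = 1
(p3 ∧ (¬p1 → p2)) = min(0.05, 1) = 0.05
((p3 → p3) → (p3 ∧ (¬p1 → p2))): 1 > 0.05, so result = 0.05
((¬p3 → ((p1 ∧ p3) → ¬p2)) → ((p3 → p3) → (p3 ∧ (¬p1 → p2)))): 1 > 0.05, so result = 0.05
((((p3 → p3) → (p3 ∧ (¬p1 → p2))) → (¬p3 → ((p1 ∧ p3) → ¬p2))) ∨ ((¬p3 → ((p1 ∧ p3) → ¬p2)) → ((p3 → p3) → (p3 ∧ (¬p1 → p2))))) = max(1, 0.05) = 1

1.00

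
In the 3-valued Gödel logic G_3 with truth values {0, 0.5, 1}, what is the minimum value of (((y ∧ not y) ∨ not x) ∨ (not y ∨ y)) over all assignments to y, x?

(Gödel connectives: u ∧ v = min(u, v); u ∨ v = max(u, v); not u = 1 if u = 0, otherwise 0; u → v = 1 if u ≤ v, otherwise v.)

0.50

The minimum is attained at y = 0.5, x = 0.5:
  not y: Gödel ¬ of 0.5 = 0 (operand ≠ 0)
  (y ∧ not y) = min(0.5, 0) = 0
  not x: Gödel ¬ of 0.5 = 0 (operand ≠ 0)
  ((y ∧ not y) ∨ not x) = max(0, 0) = 0
  not y: Gödel ¬ of 0.5 = 0 (operand ≠ 0)
  (not y ∨ y) = max(0, 0.5) = 0.5
  (((y ∧ not y) ∨ not x) ∨ (not y ∨ y)) = max(0, 0.5) = 0.5
Checking all 9 assignments confirms none give a value below 0.50.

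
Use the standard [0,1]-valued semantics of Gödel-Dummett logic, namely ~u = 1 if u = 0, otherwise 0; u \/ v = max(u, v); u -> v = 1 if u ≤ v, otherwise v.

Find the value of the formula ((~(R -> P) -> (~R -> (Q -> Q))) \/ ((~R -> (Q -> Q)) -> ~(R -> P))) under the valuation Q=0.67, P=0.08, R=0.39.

1.00

(R -> P): 0.39 > 0.08, so result = 0.08
~(R -> P): Gödel ¬ of 0.08 = 0 (operand ≠ 0)
~R: Gödel ¬ of 0.39 = 0 (operand ≠ 0)
(Q -> Q): 0.67 ≤ 0.67, so result = 1
(~R -> (Q -> Q)): 0 ≤ 1, so result = 1
(~(R -> P) -> (~R -> (Q -> Q))): 0 ≤ 1, so result = 1
~R: Gödel ¬ of 0.39 = 0 (operand ≠ 0)
(Q -> Q): 0.67 ≤ 0.67, so result = 1
(~R -> (Q -> Q)): 0 ≤ 1, so result = 1
(R -> P): 0.39 > 0.08, so result = 0.08
~(R -> P): Gödel ¬ of 0.08 = 0 (operand ≠ 0)
((~R -> (Q -> Q)) -> ~(R -> P)): 1 > 0, so result = 0
((~(R -> P) -> (~R -> (Q -> Q))) \/ ((~R -> (Q -> Q)) -> ~(R -> P))) = max(1, 0) = 1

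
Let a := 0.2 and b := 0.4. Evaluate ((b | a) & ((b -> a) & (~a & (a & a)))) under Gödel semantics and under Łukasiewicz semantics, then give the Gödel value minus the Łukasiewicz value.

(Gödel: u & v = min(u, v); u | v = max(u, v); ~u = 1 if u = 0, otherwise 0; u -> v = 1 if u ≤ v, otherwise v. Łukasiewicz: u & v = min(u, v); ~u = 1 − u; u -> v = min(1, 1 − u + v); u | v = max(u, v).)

-0.20

Gödel evaluation:
  (b | a) = max(0.4, 0.2) = 0.4
  (b -> a): 0.4 > 0.2, so result = 0.2
  ~a: Gödel ¬ of 0.2 = 0 (operand ≠ 0)
  (a & a) = min(0.2, 0.2) = 0.2
  (~a & (a & a)) = min(0, 0.2) = 0
  ((b -> a) & (~a & (a & a))) = min(0.2, 0) = 0
  ((b | a) & ((b -> a) & (~a & (a & a)))) = min(0.4, 0) = 0
  Gödel value = 0
Łukasiewicz evaluation:
  (b | a) = max(0.4, 0.2) = 0.4
  (b -> a): min(1, 1 − 0.4 + 0.2) = 0.8
  ~a: Łukasiewicz ¬ gives 1 − 0.2 = 0.8
  (a & a) = min(0.2, 0.2) = 0.2
  (~a & (a & a)) = min(0.8, 0.2) = 0.2
  ((b -> a) & (~a & (a & a))) = min(0.8, 0.2) = 0.2
  ((b | a) & ((b -> a) & (~a & (a & a)))) = min(0.4, 0.2) = 0.2
  Łukasiewicz value = 0.2
Difference: 0 − 0.2 = -0.20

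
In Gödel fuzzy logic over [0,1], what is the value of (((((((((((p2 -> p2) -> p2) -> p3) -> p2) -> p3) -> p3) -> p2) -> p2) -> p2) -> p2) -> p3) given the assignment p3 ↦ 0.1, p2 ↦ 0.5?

(p2 -> p2): 0.5 ≤ 0.5, so result = 1
((p2 -> p2) -> p2): 1 > 0.5, so result = 0.5
(((p2 -> p2) -> p2) -> p3): 0.5 > 0.1, so result = 0.1
((((p2 -> p2) -> p2) -> p3) -> p2): 0.1 ≤ 0.5, so result = 1
(((((p2 -> p2) -> p2) -> p3) -> p2) -> p3): 1 > 0.1, so result = 0.1
((((((p2 -> p2) -> p2) -> p3) -> p2) -> p3) -> p3): 0.1 ≤ 0.1, so result = 1
(((((((p2 -> p2) -> p2) -> p3) -> p2) -> p3) -> p3) -> p2): 1 > 0.5, so result = 0.5
((((((((p2 -> p2) -> p2) -> p3) -> p2) -> p3) -> p3) -> p2) -> p2): 0.5 ≤ 0.5, so result = 1
(((((((((p2 -> p2) -> p2) -> p3) -> p2) -> p3) -> p3) -> p2) -> p2) -> p2): 1 > 0.5, so result = 0.5
((((((((((p2 -> p2) -> p2) -> p3) -> p2) -> p3) -> p3) -> p2) -> p2) -> p2) -> p2): 0.5 ≤ 0.5, so result = 1
(((((((((((p2 -> p2) -> p2) -> p3) -> p2) -> p3) -> p3) -> p2) -> p2) -> p2) -> p2) -> p3): 1 > 0.1, so result = 0.1

0.10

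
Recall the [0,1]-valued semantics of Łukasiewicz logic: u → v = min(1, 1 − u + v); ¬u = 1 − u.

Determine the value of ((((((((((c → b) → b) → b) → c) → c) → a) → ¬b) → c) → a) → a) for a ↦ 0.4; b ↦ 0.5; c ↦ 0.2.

(c → b): min(1, 1 − 0.2 + 0.5) = 1
((c → b) → b): min(1, 1 − 1 + 0.5) = 0.5
(((c → b) → b) → b): min(1, 1 − 0.5 + 0.5) = 1
((((c → b) → b) → b) → c): min(1, 1 − 1 + 0.2) = 0.2
(((((c → b) → b) → b) → c) → c): min(1, 1 − 0.2 + 0.2) = 1
((((((c → b) → b) → b) → c) → c) → a): min(1, 1 − 1 + 0.4) = 0.4
¬b: Łukasiewicz ¬ gives 1 − 0.5 = 0.5
(((((((c → b) → b) → b) → c) → c) → a) → ¬b): min(1, 1 − 0.4 + 0.5) = 1
((((((((c → b) → b) → b) → c) → c) → a) → ¬b) → c): min(1, 1 − 1 + 0.2) = 0.2
(((((((((c → b) → b) → b) → c) → c) → a) → ¬b) → c) → a): min(1, 1 − 0.2 + 0.4) = 1
((((((((((c → b) → b) → b) → c) → c) → a) → ¬b) → c) → a) → a): min(1, 1 − 1 + 0.4) = 0.4

0.40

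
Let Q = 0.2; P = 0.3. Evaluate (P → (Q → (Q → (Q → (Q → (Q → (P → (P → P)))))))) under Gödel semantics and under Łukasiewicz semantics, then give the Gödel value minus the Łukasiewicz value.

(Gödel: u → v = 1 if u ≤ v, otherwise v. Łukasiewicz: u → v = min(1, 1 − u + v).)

Gödel evaluation:
  (P → P): 0.3 ≤ 0.3, so result = 1
  (P → (P → P)): 0.3 ≤ 1, so result = 1
  (Q → (P → (P → P))): 0.2 ≤ 1, so result = 1
  (Q → (Q → (P → (P → P)))): 0.2 ≤ 1, so result = 1
  (Q → (Q → (Q → (P → (P → P))))): 0.2 ≤ 1, so result = 1
  (Q → (Q → (Q → (Q → (P → (P → P)))))): 0.2 ≤ 1, so result = 1
  (Q → (Q → (Q → (Q → (Q → (P → (P → P))))))): 0.2 ≤ 1, so result = 1
  (P → (Q → (Q → (Q → (Q → (Q → (P → (P → P)))))))): 0.3 ≤ 1, so result = 1
  Gödel value = 1
Łukasiewicz evaluation:
  (P → P): min(1, 1 − 0.3 + 0.3) = 1
  (P → (P → P)): min(1, 1 − 0.3 + 1) = 1
  (Q → (P → (P → P))): min(1, 1 − 0.2 + 1) = 1
  (Q → (Q → (P → (P → P)))): min(1, 1 − 0.2 + 1) = 1
  (Q → (Q → (Q → (P → (P → P))))): min(1, 1 − 0.2 + 1) = 1
  (Q → (Q → (Q → (Q → (P → (P → P)))))): min(1, 1 − 0.2 + 1) = 1
  (Q → (Q → (Q → (Q → (Q → (P → (P → P))))))): min(1, 1 − 0.2 + 1) = 1
  (P → (Q → (Q → (Q → (Q → (Q → (P → (P → P)))))))): min(1, 1 − 0.3 + 1) = 1
  Łukasiewicz value = 1
Difference: 1 − 1 = 0.00

0.00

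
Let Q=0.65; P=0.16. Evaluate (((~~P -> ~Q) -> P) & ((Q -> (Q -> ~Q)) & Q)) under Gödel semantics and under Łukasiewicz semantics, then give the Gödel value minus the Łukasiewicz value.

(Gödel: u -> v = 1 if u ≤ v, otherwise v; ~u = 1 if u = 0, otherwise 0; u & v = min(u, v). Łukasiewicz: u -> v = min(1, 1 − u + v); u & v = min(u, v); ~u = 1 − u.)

-0.16

Gödel evaluation:
  ~P: Gödel ¬ of 0.16 = 0 (operand ≠ 0)
  ~~P: Gödel ¬ of 0 = 1 (operand is 0)
  ~Q: Gödel ¬ of 0.65 = 0 (operand ≠ 0)
  (~~P -> ~Q): 1 > 0, so result = 0
  ((~~P -> ~Q) -> P): 0 ≤ 0.16, so result = 1
  ~Q: Gödel ¬ of 0.65 = 0 (operand ≠ 0)
  (Q -> ~Q): 0.65 > 0, so result = 0
  (Q -> (Q -> ~Q)): 0.65 > 0, so result = 0
  ((Q -> (Q -> ~Q)) & Q) = min(0, 0.65) = 0
  (((~~P -> ~Q) -> P) & ((Q -> (Q -> ~Q)) & Q)) = min(1, 0) = 0
  Gödel value = 0
Łukasiewicz evaluation:
  ~P: Łukasiewicz ¬ gives 1 − 0.16 = 0.84
  ~~P: Łukasiewicz ¬ gives 1 − 0.84 = 0.16
  ~Q: Łukasiewicz ¬ gives 1 − 0.65 = 0.35
  (~~P -> ~Q): min(1, 1 − 0.16 + 0.35) = 1
  ((~~P -> ~Q) -> P): min(1, 1 − 1 + 0.16) = 0.16
  ~Q: Łukasiewicz ¬ gives 1 − 0.65 = 0.35
  (Q -> ~Q): min(1, 1 − 0.65 + 0.35) = 0.7
  (Q -> (Q -> ~Q)): min(1, 1 − 0.65 + 0.7) = 1
  ((Q -> (Q -> ~Q)) & Q) = min(1, 0.65) = 0.65
  (((~~P -> ~Q) -> P) & ((Q -> (Q -> ~Q)) & Q)) = min(0.16, 0.65) = 0.16
  Łukasiewicz value = 0.16
Difference: 0 − 0.16 = -0.16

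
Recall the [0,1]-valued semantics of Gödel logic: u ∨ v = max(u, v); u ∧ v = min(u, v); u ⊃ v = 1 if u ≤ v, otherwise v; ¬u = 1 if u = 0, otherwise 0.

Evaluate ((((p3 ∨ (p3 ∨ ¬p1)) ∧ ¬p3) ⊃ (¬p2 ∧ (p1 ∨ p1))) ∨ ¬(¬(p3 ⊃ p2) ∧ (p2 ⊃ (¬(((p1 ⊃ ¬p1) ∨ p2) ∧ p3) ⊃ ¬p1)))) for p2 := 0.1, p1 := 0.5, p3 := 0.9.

1.00

¬p1: Gödel ¬ of 0.5 = 0 (operand ≠ 0)
(p3 ∨ ¬p1) = max(0.9, 0) = 0.9
(p3 ∨ (p3 ∨ ¬p1)) = max(0.9, 0.9) = 0.9
¬p3: Gödel ¬ of 0.9 = 0 (operand ≠ 0)
((p3 ∨ (p3 ∨ ¬p1)) ∧ ¬p3) = min(0.9, 0) = 0
¬p2: Gödel ¬ of 0.1 = 0 (operand ≠ 0)
(p1 ∨ p1) = max(0.5, 0.5) = 0.5
(¬p2 ∧ (p1 ∨ p1)) = min(0, 0.5) = 0
(((p3 ∨ (p3 ∨ ¬p1)) ∧ ¬p3) ⊃ (¬p2 ∧ (p1 ∨ p1))): 0 ≤ 0, so result = 1
(p3 ⊃ p2): 0.9 > 0.1, so result = 0.1
¬(p3 ⊃ p2): Gödel ¬ of 0.1 = 0 (operand ≠ 0)
¬p1: Gödel ¬ of 0.5 = 0 (operand ≠ 0)
(p1 ⊃ ¬p1): 0.5 > 0, so result = 0
((p1 ⊃ ¬p1) ∨ p2) = max(0, 0.1) = 0.1
(((p1 ⊃ ¬p1) ∨ p2) ∧ p3) = min(0.1, 0.9) = 0.1
¬(((p1 ⊃ ¬p1) ∨ p2) ∧ p3): Gödel ¬ of 0.1 = 0 (operand ≠ 0)
¬p1: Gödel ¬ of 0.5 = 0 (operand ≠ 0)
(¬(((p1 ⊃ ¬p1) ∨ p2) ∧ p3) ⊃ ¬p1): 0 ≤ 0, so result = 1
(p2 ⊃ (¬(((p1 ⊃ ¬p1) ∨ p2) ∧ p3) ⊃ ¬p1)): 0.1 ≤ 1, so result = 1
(¬(p3 ⊃ p2) ∧ (p2 ⊃ (¬(((p1 ⊃ ¬p1) ∨ p2) ∧ p3) ⊃ ¬p1))) = min(0, 1) = 0
¬(¬(p3 ⊃ p2) ∧ (p2 ⊃ (¬(((p1 ⊃ ¬p1) ∨ p2) ∧ p3) ⊃ ¬p1))): Gödel ¬ of 0 = 1 (operand is 0)
((((p3 ∨ (p3 ∨ ¬p1)) ∧ ¬p3) ⊃ (¬p2 ∧ (p1 ∨ p1))) ∨ ¬(¬(p3 ⊃ p2) ∧ (p2 ⊃ (¬(((p1 ⊃ ¬p1) ∨ p2) ∧ p3) ⊃ ¬p1)))) = max(1, 1) = 1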